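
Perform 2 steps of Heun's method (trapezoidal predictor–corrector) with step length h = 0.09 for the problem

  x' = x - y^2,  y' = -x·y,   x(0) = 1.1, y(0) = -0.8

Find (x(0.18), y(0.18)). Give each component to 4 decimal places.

1.2121, -0.6508

Heun on (x,y): k1 = f(s_n, state_n); k2 = f(s_n + h, state_n + h·k1); state_{n+1} = state_n + (h/2)·(k1 + k2).
0.000000: (1.100000, -0.800000)
  k1 = (0.460000, 0.880000)
  predictor → (1.141400, -0.720800)
  k2 = (0.621847, 0.822721)
  → (1.148683, -0.723378)
0.090000: (1.148683, -0.723378)
  k1 = (0.625408, 0.830932)
  predictor → (1.204970, -0.648594)
  k2 = (0.784296, 0.781536)
  → (1.212120, -0.650817)
(x(0.18), y(0.18)) ≈ (1.2121, -0.6508)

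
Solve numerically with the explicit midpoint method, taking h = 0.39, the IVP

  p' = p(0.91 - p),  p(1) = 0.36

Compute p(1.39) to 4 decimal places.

0.4395

Midpoint: k1 = f(x_n, p_n); k2 = f(x_n + h/2, p_n + (h/2)·k1); p_{n+1} = p_n + h·k2.
x=1.000000, p=0.360000:
  k1 = f(1.000000, 0.360000) = 0.198000
  k2 = f(1.195000, 0.398610) = 0.203845
  p ← 0.360000 + 0.39·0.203845 = 0.439500
p(1.39) ≈ 0.4395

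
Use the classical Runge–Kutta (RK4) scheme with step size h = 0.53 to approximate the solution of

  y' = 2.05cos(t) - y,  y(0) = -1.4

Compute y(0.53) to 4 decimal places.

-0.0261

RK4: k1 = f(t_n, y_n); k2 = f(t_n + h/2, y_n + (h/2)·k1); k3 = f(t_n + h/2, y_n + (h/2)·k2); k4 = f(t_n + h, y_n + h·k3); y_{n+1} = y_n + (h/6)·(k1 + 2k2 + 2k3 + k4).
t=0.000000, y=-1.400000:
  k1 = f(0.000000, -1.400000) = 3.450000
  k2 = f(0.265000, -0.485750) = 2.464190
  k3 = f(0.265000, -0.746990) = 2.725429
  k4 = f(0.530000, 0.044478) = 1.724277
  y ← -1.400000 + (0.53/6)·(k1 + 2k2 + 2k3 + k4) = -0.026106
y(0.53) ≈ -0.0261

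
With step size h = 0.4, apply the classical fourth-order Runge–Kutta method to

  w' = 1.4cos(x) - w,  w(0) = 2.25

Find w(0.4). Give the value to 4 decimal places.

1.9564

RK4: k1 = f(x_n, w_n); k2 = f(x_n + h/2, w_n + (h/2)·k1); k3 = f(x_n + h/2, w_n + (h/2)·k2); k4 = f(x_n + h, w_n + h·k3); w_{n+1} = w_n + (h/6)·(k1 + 2k2 + 2k3 + k4).
x=0.000000, w=2.250000:
  k1 = f(0.000000, 2.250000) = -0.850000
  k2 = f(0.200000, 2.080000) = -0.707907
  k3 = f(0.200000, 2.108419) = -0.736325
  k4 = f(0.400000, 1.955470) = -0.665984
  w ← 2.250000 + (0.4/6)·(k1 + 2k2 + 2k3 + k4) = 1.956370
w(0.4) ≈ 1.9564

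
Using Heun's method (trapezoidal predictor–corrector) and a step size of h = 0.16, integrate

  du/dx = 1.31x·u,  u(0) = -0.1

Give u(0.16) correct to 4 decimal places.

Heun: k1 = f(x_n, u_n); k2 = f(x_n + h, u_n + h·k1); u_{n+1} = u_n + (h/2)·(k1 + k2).
x=0.000000, u=-0.100000:
  k1 = f(0.000000, -0.100000) = 0.000000
  k2 = f(0.160000, -0.100000) = -0.020960
  u ← -0.100000 + (0.16/2)·(0.000000 + (-0.020960)) = -0.101677
u(0.16) ≈ -0.1017

-0.1017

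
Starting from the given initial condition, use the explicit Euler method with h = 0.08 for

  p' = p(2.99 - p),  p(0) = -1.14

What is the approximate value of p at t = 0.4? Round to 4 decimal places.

-6.7356

Euler: p_{n+1} = p_n + h·f(t_n, p_n).
t=0.000000, p=-1.140000: f=-4.708200 → p ← -1.140000 + 0.08·(-4.708200) = -1.516656
t=0.080000, p=-1.516656: f=-6.835047 → p ← -1.516656 + 0.08·(-6.835047) = -2.063460
t=0.160000, p=-2.063460: f=-10.427611 → p ← -2.063460 + 0.08·(-10.427611) = -2.897669
t=0.240000, p=-2.897669: f=-17.060513 → p ← -2.897669 + 0.08·(-17.060513) = -4.262510
t=0.320000, p=-4.262510: f=-30.913892 → p ← -4.262510 + 0.08·(-30.913892) = -6.735621
p(0.4) ≈ -6.7356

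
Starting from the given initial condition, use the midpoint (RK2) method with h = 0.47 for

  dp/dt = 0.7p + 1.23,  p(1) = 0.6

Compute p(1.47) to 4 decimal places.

Midpoint: k1 = f(t_n, p_n); k2 = f(t_n + h/2, p_n + (h/2)·k1); p_{n+1} = p_n + h·k2.
t=1.000000, p=0.600000:
  k1 = f(1.000000, 0.600000) = 1.650000
  k2 = f(1.235000, 0.987750) = 1.921425
  p ← 0.600000 + 0.47·1.921425 = 1.503070
p(1.47) ≈ 1.5031

1.5031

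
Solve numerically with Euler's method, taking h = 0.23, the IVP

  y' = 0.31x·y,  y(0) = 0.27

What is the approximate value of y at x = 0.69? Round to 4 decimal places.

Euler: y_{n+1} = y_n + h·f(x_n, y_n).
x=0.000000, y=0.270000: f=0.000000 → y ← 0.270000 + 0.23·0.000000 = 0.270000
x=0.230000, y=0.270000: f=0.019251 → y ← 0.270000 + 0.23·0.019251 = 0.274428
x=0.460000, y=0.274428: f=0.039133 → y ← 0.274428 + 0.23·0.039133 = 0.283428
y(0.69) ≈ 0.2834

0.2834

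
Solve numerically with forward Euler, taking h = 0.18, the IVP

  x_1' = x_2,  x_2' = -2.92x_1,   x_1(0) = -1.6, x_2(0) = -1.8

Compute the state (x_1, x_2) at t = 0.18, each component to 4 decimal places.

-1.9240, -0.9590

Euler on (x_1,x_2): x_1_{n+1} = x_1_n + h·x_1', x_2_{n+1} = x_2_n + h·x_2'.
0.000000: (-1.600000, -1.800000); f=(-1.800000, 4.672000) → (-1.924000, -0.959040)
(x_1(0.18), x_2(0.18)) ≈ (-1.9240, -0.9590)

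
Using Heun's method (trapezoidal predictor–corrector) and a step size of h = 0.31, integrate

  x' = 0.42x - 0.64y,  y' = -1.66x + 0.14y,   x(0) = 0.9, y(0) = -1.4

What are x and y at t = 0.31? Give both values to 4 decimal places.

Heun on (x,y): k1 = f(t_n, state_n); k2 = f(t_n + h, state_n + h·k1); state_{n+1} = state_n + (h/2)·(k1 + k2).
0.000000: (0.900000, -1.400000)
  k1 = (1.274000, -1.690000)
  predictor → (1.294940, -1.923900)
  k2 = (1.775171, -2.418946)
  → (1.372621, -2.036887)
(x(0.31), y(0.31)) ≈ (1.3726, -2.0369)

1.3726, -2.0369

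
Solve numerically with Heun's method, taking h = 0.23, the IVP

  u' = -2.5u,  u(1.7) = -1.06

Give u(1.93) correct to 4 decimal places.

-0.6257

Heun: k1 = f(t_n, u_n); k2 = f(t_n + h, u_n + h·k1); u_{n+1} = u_n + (h/2)·(k1 + k2).
t=1.700000, u=-1.060000:
  k1 = f(1.700000, -1.060000) = 2.650000
  k2 = f(1.930000, -0.450500) = 1.126250
  u ← -1.060000 + (0.23/2)·(2.650000 + 1.126250) = -0.625731
u(1.93) ≈ -0.6257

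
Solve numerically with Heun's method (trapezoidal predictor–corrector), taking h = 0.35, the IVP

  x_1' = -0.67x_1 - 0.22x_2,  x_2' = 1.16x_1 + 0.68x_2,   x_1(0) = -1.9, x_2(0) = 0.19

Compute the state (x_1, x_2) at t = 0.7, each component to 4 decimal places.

Heun on (x_1,x_2): k1 = f(t_n, state_n); k2 = f(t_n + h, state_n + h·k1); state_{n+1} = state_n + (h/2)·(k1 + k2).
0.000000: (-1.900000, 0.190000)
  k1 = (1.231200, -2.074800)
  predictor → (-1.469080, -0.536180)
  k2 = (1.102243, -2.068735)
  → (-1.491647, -0.535119)
0.350000: (-1.491647, -0.535119)
  k1 = (1.117130, -2.094192)
  predictor → (-1.100652, -1.268086)
  k2 = (1.016416, -2.139055)
  → (-1.118277, -1.275937)
(x_1(0.7), x_2(0.7)) ≈ (-1.1183, -1.2759)

-1.1183, -1.2759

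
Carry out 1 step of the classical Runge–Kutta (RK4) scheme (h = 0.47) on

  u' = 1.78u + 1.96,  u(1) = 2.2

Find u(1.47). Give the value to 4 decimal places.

RK4: k1 = f(t_n, u_n); k2 = f(t_n + h/2, u_n + (h/2)·k1); k3 = f(t_n + h/2, u_n + (h/2)·k2); k4 = f(t_n + h, u_n + h·k3); u_{n+1} = u_n + (h/6)·(k1 + 2k2 + 2k3 + k4).
t=1.000000, u=2.200000:
  k1 = f(1.000000, 2.200000) = 5.876000
  k2 = f(1.235000, 3.580860) = 8.333931
  k3 = f(1.235000, 4.158474) = 9.362083
  k4 = f(1.470000, 6.600179) = 13.708319
  u ← 2.200000 + (0.47/6)·(k1 + 2k2 + 2k3 + k4) = 6.506481
u(1.47) ≈ 6.5065

6.5065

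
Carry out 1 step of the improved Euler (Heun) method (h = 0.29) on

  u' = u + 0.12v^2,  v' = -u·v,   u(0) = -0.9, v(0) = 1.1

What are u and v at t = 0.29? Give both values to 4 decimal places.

Heun on (u,v): k1 = f(t_n, state_n); k2 = f(t_n + h, state_n + h·k1); state_{n+1} = state_n + (h/2)·(k1 + k2).
0.000000: (-0.900000, 1.100000)
  k1 = (-0.754800, 0.990000)
  predictor → (-1.118892, 1.387100)
  k2 = (-0.888006, 1.552015)
  → (-1.138207, 1.468592)
(u(0.29), v(0.29)) ≈ (-1.1382, 1.4686)

-1.1382, 1.4686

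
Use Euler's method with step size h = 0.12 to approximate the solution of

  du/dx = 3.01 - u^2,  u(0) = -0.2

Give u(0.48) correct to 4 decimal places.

1.1198

Euler: u_{n+1} = u_n + h·f(x_n, u_n).
x=0.000000, u=-0.200000: f=2.970000 → u ← -0.200000 + 0.12·2.970000 = 0.156400
x=0.120000, u=0.156400: f=2.985539 → u ← 0.156400 + 0.12·2.985539 = 0.514665
x=0.240000, u=0.514665: f=2.745120 → u ← 0.514665 + 0.12·2.745120 = 0.844079
x=0.360000, u=0.844079: f=2.297530 → u ← 0.844079 + 0.12·2.297530 = 1.119783
u(0.48) ≈ 1.1198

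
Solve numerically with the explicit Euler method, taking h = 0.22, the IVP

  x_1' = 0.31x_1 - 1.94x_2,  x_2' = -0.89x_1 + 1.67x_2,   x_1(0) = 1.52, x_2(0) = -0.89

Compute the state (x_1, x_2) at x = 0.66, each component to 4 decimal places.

4.0280, -3.9140

Euler on (x_1,x_2): x_1_{n+1} = x_1_n + h·x_1', x_2_{n+1} = x_2_n + h·x_2'.
0.000000: (1.520000, -0.890000); f=(2.197800, -2.839100) → (2.003516, -1.514602)
0.220000: (2.003516, -1.514602); f=(3.559418, -4.312515) → (2.786588, -2.463355)
0.440000: (2.786588, -2.463355); f=(5.642751, -6.593866) → (4.027993, -3.914006)
(x_1(0.66), x_2(0.66)) ≈ (4.0280, -3.9140)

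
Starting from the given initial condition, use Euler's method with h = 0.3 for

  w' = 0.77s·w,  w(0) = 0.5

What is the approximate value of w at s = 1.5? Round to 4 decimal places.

0.9391

Euler: w_{n+1} = w_n + h·f(s_n, w_n).
s=0.000000, w=0.500000: f=0.000000 → w ← 0.500000 + 0.3·0.000000 = 0.500000
s=0.300000, w=0.500000: f=0.115500 → w ← 0.500000 + 0.3·0.115500 = 0.534650
s=0.600000, w=0.534650: f=0.247008 → w ← 0.534650 + 0.3·0.247008 = 0.608752
s=0.900000, w=0.608752: f=0.421865 → w ← 0.608752 + 0.3·0.421865 = 0.735312
s=1.200000, w=0.735312: f=0.679428 → w ← 0.735312 + 0.3·0.679428 = 0.939141
w(1.5) ≈ 0.9391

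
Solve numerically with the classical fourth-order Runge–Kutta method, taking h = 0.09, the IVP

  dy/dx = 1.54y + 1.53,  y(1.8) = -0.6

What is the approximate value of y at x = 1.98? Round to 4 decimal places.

-0.4743

RK4: k1 = f(x_n, y_n); k2 = f(x_n + h/2, y_n + (h/2)·k1); k3 = f(x_n + h/2, y_n + (h/2)·k2); k4 = f(x_n + h, y_n + h·k3); y_{n+1} = y_n + (h/6)·(k1 + 2k2 + 2k3 + k4).
x=1.800000, y=-0.600000:
  k1 = f(1.800000, -0.600000) = 0.606000
  k2 = f(1.845000, -0.572730) = 0.647996
  k3 = f(1.845000, -0.570840) = 0.650906
  k4 = f(1.890000, -0.541418) = 0.696216
  y ← -0.600000 + (0.09/6)·(k1 + 2k2 + 2k3 + k4) = -0.541500
x=1.890000, y=-0.541500:
  k1 = f(1.890000, -0.541500) = 0.696090
  k2 = f(1.935000, -0.510176) = 0.744330
  k3 = f(1.935000, -0.508005) = 0.747672
  k4 = f(1.980000, -0.474209) = 0.799718
  y ← -0.541500 + (0.09/6)·(k1 + 2k2 + 2k3 + k4) = -0.474303
y(1.98) ≈ -0.4743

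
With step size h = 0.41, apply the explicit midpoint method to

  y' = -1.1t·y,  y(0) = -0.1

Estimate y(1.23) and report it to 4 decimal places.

Midpoint: k1 = f(t_n, y_n); k2 = f(t_n + h/2, y_n + (h/2)·k1); y_{n+1} = y_n + h·k2.
t=0.000000, y=-0.100000:
  k1 = f(0.000000, -0.100000) = 0.000000
  k2 = f(0.205000, -0.100000) = 0.022550
  y ← -0.100000 + 0.41·0.022550 = -0.090755
t=0.410000, y=-0.090755:
  k1 = f(0.410000, -0.090755) = 0.040930
  k2 = f(0.615000, -0.082364) = 0.055719
  y ← -0.090755 + 0.41·0.055719 = -0.067910
t=0.820000, y=-0.067910:
  k1 = f(0.820000, -0.067910) = 0.061255
  k2 = f(1.025000, -0.055352) = 0.062410
  y ← -0.067910 + 0.41·0.062410 = -0.042322
y(1.23) ≈ -0.0423

-0.0423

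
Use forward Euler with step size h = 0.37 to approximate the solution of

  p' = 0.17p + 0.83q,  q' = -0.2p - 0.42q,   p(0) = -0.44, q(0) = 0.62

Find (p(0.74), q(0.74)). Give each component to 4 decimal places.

-0.1239, 0.4903

Euler on (p,q): p_{n+1} = p_n + h·p', q_{n+1} = q_n + h·q'.
0.000000: (-0.440000, 0.620000); f=(0.439800, -0.172400) → (-0.277274, 0.556212)
0.370000: (-0.277274, 0.556212); f=(0.414519, -0.178154) → (-0.123902, 0.490295)
(p(0.74), q(0.74)) ≈ (-0.1239, 0.4903)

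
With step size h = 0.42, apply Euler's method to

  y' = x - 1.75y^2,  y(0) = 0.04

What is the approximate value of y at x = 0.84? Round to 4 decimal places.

0.2141

Euler: y_{n+1} = y_n + h·f(x_n, y_n).
x=0.000000, y=0.040000: f=-0.002800 → y ← 0.040000 + 0.42·(-0.002800) = 0.038824
x=0.420000, y=0.038824: f=0.417362 → y ← 0.038824 + 0.42·0.417362 = 0.214116
y(0.84) ≈ 0.2141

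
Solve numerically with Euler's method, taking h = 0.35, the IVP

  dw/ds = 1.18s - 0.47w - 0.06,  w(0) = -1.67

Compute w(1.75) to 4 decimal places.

0.4710

Euler: w_{n+1} = w_n + h·f(s_n, w_n).
s=0.000000, w=-1.670000: f=0.724900 → w ← -1.670000 + 0.35·0.724900 = -1.416285
s=0.350000, w=-1.416285: f=1.018654 → w ← -1.416285 + 0.35·1.018654 = -1.059756
s=0.700000, w=-1.059756: f=1.264085 → w ← -1.059756 + 0.35·1.264085 = -0.617326
s=1.050000, w=-0.617326: f=1.469143 → w ← -0.617326 + 0.35·1.469143 = -0.103126
s=1.400000, w=-0.103126: f=1.640469 → w ← -0.103126 + 0.35·1.640469 = 0.471038
w(1.75) ≈ 0.4710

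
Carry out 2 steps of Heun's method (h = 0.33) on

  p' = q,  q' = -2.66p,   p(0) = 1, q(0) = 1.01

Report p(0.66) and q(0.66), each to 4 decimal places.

1.0117, -1.0553

Heun on (p,q): k1 = f(x_n, state_n); k2 = f(x_n + h, state_n + h·k1); state_{n+1} = state_n + (h/2)·(k1 + k2).
0.000000: (1.000000, 1.010000)
  k1 = (1.010000, -2.660000)
  predictor → (1.333300, 0.132200)
  k2 = (0.132200, -3.546578)
  → (1.188463, -0.014085)
0.330000: (1.188463, -0.014085)
  k1 = (-0.014085, -3.161312)
  predictor → (1.183815, -1.057318)
  k2 = (-1.057318, -3.148947)
  → (1.011681, -1.055278)
(p(0.66), q(0.66)) ≈ (1.0117, -1.0553)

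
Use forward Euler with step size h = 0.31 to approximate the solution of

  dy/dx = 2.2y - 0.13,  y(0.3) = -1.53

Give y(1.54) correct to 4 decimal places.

-12.6599

Euler: y_{n+1} = y_n + h·f(x_n, y_n).
x=0.300000, y=-1.530000: f=-3.496000 → y ← -1.530000 + 0.31·(-3.496000) = -2.613760
x=0.610000, y=-2.613760: f=-5.880272 → y ← -2.613760 + 0.31·(-5.880272) = -4.436644
x=0.920000, y=-4.436644: f=-9.890618 → y ← -4.436644 + 0.31·(-9.890618) = -7.502736
x=1.230000, y=-7.502736: f=-16.636019 → y ← -7.502736 + 0.31·(-16.636019) = -12.659902
y(1.54) ≈ -12.6599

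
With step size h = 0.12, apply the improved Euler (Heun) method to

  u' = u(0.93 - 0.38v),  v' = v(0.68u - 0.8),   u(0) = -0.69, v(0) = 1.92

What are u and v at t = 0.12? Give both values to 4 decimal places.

-0.7115, 1.6487

Heun on (u,v): k1 = f(t_n, state_n); k2 = f(t_n + h, state_n + h·k1); state_{n+1} = state_n + (h/2)·(k1 + k2).
0.000000: (-0.690000, 1.920000)
  k1 = (-0.138276, -2.436864)
  predictor → (-0.706593, 1.627576)
  k2 = (-0.220119, -2.084084)
  → (-0.711504, 1.648743)
(u(0.12), v(0.12)) ≈ (-0.7115, 1.6487)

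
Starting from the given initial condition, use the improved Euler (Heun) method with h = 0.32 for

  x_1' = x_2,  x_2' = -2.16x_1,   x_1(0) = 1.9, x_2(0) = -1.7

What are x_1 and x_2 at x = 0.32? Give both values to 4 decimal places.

Heun on (x_1,x_2): k1 = f(x_n, state_n); k2 = f(x_n + h, state_n + h·k1); state_{n+1} = state_n + (h/2)·(k1 + k2).
0.000000: (1.900000, -1.700000)
  k1 = (-1.700000, -4.104000)
  predictor → (1.356000, -3.013280)
  k2 = (-3.013280, -2.928960)
  → (1.145875, -2.825274)
(x_1(0.32), x_2(0.32)) ≈ (1.1459, -2.8253)

1.1459, -2.8253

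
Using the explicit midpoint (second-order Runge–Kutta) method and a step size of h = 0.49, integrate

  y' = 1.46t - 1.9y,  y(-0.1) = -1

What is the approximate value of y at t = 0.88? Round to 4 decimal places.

Midpoint: k1 = f(t_n, y_n); k2 = f(t_n + h/2, y_n + (h/2)·k1); y_{n+1} = y_n + h·k2.
t=-0.100000, y=-1.000000:
  k1 = f(-0.100000, -1.000000) = 1.754000
  k2 = f(0.145000, -0.570270) = 1.295213
  y ← -1.000000 + 0.49·1.295213 = -0.365346
t=0.390000, y=-0.365346:
  k1 = f(0.390000, -0.365346) = 1.263557
  k2 = f(0.635000, -0.055774) = 1.033071
  y ← -0.365346 + 0.49·1.033071 = 0.140859
y(0.88) ≈ 0.1409

0.1409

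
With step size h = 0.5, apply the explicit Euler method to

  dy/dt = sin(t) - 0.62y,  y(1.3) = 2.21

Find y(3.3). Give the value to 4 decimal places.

1.3158

Euler: y_{n+1} = y_n + h·f(t_n, y_n).
t=1.300000, y=2.210000: f=-0.406642 → y ← 2.210000 + 0.5·(-0.406642) = 2.006679
t=1.800000, y=2.006679: f=-0.270293 → y ← 2.006679 + 0.5·(-0.270293) = 1.871532
t=2.300000, y=1.871532: f=-0.414645 → y ← 1.871532 + 0.5·(-0.414645) = 1.664210
t=2.800000, y=1.664210: f=-0.696822 → y ← 1.664210 + 0.5·(-0.696822) = 1.315799
y(3.3) ≈ 1.3158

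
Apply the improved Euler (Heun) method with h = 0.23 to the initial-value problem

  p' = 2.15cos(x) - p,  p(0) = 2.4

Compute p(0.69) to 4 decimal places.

Heun: k1 = f(x_n, p_n); k2 = f(x_n + h, p_n + h·k1); p_{n+1} = p_n + (h/2)·(k1 + k2).
x=0.000000, p=2.400000:
  k1 = f(0.000000, 2.400000) = -0.250000
  k2 = f(0.230000, 2.342500) = -0.249117
  p ← 2.400000 + (0.23/2)·(-0.250000 + (-0.249117)) = 2.342602
x=0.230000, p=2.342602:
  k1 = f(0.230000, 2.342602) = -0.249219
  k2 = f(0.460000, 2.285281) = -0.358768
  p ← 2.342602 + (0.23/2)·(-0.249219 + (-0.358768)) = 2.272683
x=0.460000, p=2.272683:
  k1 = f(0.460000, 2.272683) = -0.346170
  k2 = f(0.690000, 2.193064) = -0.534885
  p ← 2.272683 + (0.23/2)·(-0.346170 + (-0.534885)) = 2.171362
p(0.69) ≈ 2.1714

2.1714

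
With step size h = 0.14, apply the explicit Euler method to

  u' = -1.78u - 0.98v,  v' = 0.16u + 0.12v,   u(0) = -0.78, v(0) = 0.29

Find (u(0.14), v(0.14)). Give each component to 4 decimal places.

Euler on (u,v): u_{n+1} = u_n + h·u', v_{n+1} = v_n + h·v'.
0.000000: (-0.780000, 0.290000); f=(1.104200, -0.090000) → (-0.625412, 0.277400)
(u(0.14), v(0.14)) ≈ (-0.6254, 0.2774)

-0.6254, 0.2774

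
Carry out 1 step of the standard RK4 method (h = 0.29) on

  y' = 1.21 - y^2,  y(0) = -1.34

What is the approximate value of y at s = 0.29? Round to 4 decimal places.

-1.6026

RK4: k1 = f(s_n, y_n); k2 = f(s_n + h/2, y_n + (h/2)·k1); k3 = f(s_n + h/2, y_n + (h/2)·k2); k4 = f(s_n + h, y_n + h·k3); y_{n+1} = y_n + (h/6)·(k1 + 2k2 + 2k3 + k4).
s=0.000000, y=-1.340000:
  k1 = f(0.000000, -1.340000) = -0.585600
  k2 = f(0.145000, -1.424912) = -0.820374
  k3 = f(0.145000, -1.458954) = -0.918548
  k4 = f(0.290000, -1.606379) = -1.370453
  y ← -1.340000 + (0.29/6)·(k1 + 2k2 + 2k3 + k4) = -1.602638
y(0.29) ≈ -1.6026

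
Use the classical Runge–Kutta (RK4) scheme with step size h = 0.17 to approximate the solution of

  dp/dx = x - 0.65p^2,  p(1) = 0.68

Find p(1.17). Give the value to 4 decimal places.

RK4: k1 = f(x_n, p_n); k2 = f(x_n + h/2, p_n + (h/2)·k1); k3 = f(x_n + h/2, p_n + (h/2)·k2); k4 = f(x_n + h, p_n + h·k3); p_{n+1} = p_n + (h/6)·(k1 + 2k2 + 2k3 + k4).
x=1.000000, p=0.680000:
  k1 = f(1.000000, 0.680000) = 0.699440
  k2 = f(1.085000, 0.739452) = 0.729587
  k3 = f(1.085000, 0.742015) = 0.727119
  k4 = f(1.170000, 0.803610) = 0.750237
  p ← 0.680000 + (0.17/6)·(k1 + 2k2 + 2k3 + k4) = 0.803621
p(1.17) ≈ 0.8036

0.8036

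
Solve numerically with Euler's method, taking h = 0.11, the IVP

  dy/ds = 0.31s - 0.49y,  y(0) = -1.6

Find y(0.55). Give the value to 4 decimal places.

Euler: y_{n+1} = y_n + h·f(s_n, y_n).
s=0.000000, y=-1.600000: f=0.784000 → y ← -1.600000 + 0.11·0.784000 = -1.513760
s=0.110000, y=-1.513760: f=0.775842 → y ← -1.513760 + 0.11·0.775842 = -1.428417
s=0.220000, y=-1.428417: f=0.768124 → y ← -1.428417 + 0.11·0.768124 = -1.343924
s=0.330000, y=-1.343924: f=0.760823 → y ← -1.343924 + 0.11·0.760823 = -1.260233
s=0.440000, y=-1.260233: f=0.753914 → y ← -1.260233 + 0.11·0.753914 = -1.177303
y(0.55) ≈ -1.1773

-1.1773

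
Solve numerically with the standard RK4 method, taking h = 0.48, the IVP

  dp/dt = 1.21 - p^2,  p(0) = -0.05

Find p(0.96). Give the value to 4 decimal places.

0.8409

RK4: k1 = f(t_n, p_n); k2 = f(t_n + h/2, p_n + (h/2)·k1); k3 = f(t_n + h/2, p_n + (h/2)·k2); k4 = f(t_n + h, p_n + h·k3); p_{n+1} = p_n + (h/6)·(k1 + 2k2 + 2k3 + k4).
t=0.000000, p=-0.050000:
  k1 = f(0.000000, -0.050000) = 1.207500
  k2 = f(0.240000, 0.239800) = 1.152496
  k3 = f(0.240000, 0.226599) = 1.158653
  k4 = f(0.480000, 0.506153) = 0.953809
  p ← -0.050000 + (0.48/6)·(k1 + 2k2 + 2k3 + k4) = 0.492689
t=0.480000, p=0.492689:
  k1 = f(0.480000, 0.492689) = 0.967258
  k2 = f(0.720000, 0.724830) = 0.684621
  k3 = f(0.720000, 0.656998) = 0.778354
  k4 = f(0.960000, 0.866299) = 0.459527
  p ← 0.492689 + (0.48/6)·(k1 + 2k2 + 2k3 + k4) = 0.840907
p(0.96) ≈ 0.8409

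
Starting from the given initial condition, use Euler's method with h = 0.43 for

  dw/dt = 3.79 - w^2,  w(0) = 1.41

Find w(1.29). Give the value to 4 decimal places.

Euler: w_{n+1} = w_n + h·f(t_n, w_n).
t=0.000000, w=1.410000: f=1.801900 → w ← 1.410000 + 0.43·1.801900 = 2.184817
t=0.430000, w=2.184817: f=-0.983425 → w ← 2.184817 + 0.43·(-0.983425) = 1.761944
t=0.860000, w=1.761944: f=0.685553 → w ← 1.761944 + 0.43·0.685553 = 2.056732
w(1.29) ≈ 2.0567

2.0567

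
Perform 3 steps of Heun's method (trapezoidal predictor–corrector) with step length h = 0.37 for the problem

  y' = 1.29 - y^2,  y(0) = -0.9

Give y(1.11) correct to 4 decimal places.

Heun: k1 = f(x_n, y_n); k2 = f(x_n + h, y_n + h·k1); y_{n+1} = y_n + (h/2)·(k1 + k2).
x=0.000000, y=-0.900000:
  k1 = f(0.000000, -0.900000) = 0.480000
  k2 = f(0.370000, -0.722400) = 0.768138
  y ← -0.900000 + (0.37/2)·(0.480000 + 0.768138) = -0.669094
x=0.370000, y=-0.669094:
  k1 = f(0.370000, -0.669094) = 0.842313
  k2 = f(0.740000, -0.357439) = 1.162238
  y ← -0.669094 + (0.37/2)·(0.842313 + 1.162238) = -0.298253
x=0.740000, y=-0.298253:
  k1 = f(0.740000, -0.298253) = 1.201045
  k2 = f(1.110000, 0.146134) = 1.268645
  y ← -0.298253 + (0.37/2)·(1.201045 + 1.268645) = 0.158640
y(1.11) ≈ 0.1586

0.1586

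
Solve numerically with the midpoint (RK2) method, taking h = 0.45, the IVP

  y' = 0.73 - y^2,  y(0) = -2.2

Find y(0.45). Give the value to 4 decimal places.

-6.2653

Midpoint: k1 = f(t_n, y_n); k2 = f(t_n + h/2, y_n + (h/2)·k1); y_{n+1} = y_n + h·k2.
t=0.000000, y=-2.200000:
  k1 = f(0.000000, -2.200000) = -4.110000
  k2 = f(0.225000, -3.124750) = -9.034063
  y ← -2.200000 + 0.45·(-9.034063) = -6.265328
y(0.45) ≈ -6.2653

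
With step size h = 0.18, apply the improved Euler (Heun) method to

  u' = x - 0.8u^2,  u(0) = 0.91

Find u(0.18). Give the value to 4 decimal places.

Heun: k1 = f(x_n, u_n); k2 = f(x_n + h, u_n + h·k1); u_{n+1} = u_n + (h/2)·(k1 + k2).
x=0.000000, u=0.910000:
  k1 = f(0.000000, 0.910000) = -0.662480
  k2 = f(0.180000, 0.790754) = -0.320233
  u ← 0.910000 + (0.18/2)·(-0.662480 + (-0.320233)) = 0.821556
u(0.18) ≈ 0.8216

0.8216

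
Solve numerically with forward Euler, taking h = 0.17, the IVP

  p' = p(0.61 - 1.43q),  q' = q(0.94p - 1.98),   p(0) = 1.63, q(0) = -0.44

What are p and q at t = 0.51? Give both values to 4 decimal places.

2.8486, -0.4148

Euler on (p,q): p_{n+1} = p_n + h·p', q_{n+1} = q_n + h·q'.
0.000000: (1.630000, -0.440000); f=(2.019896, 0.197032) → (1.973382, -0.406505)
0.170000: (1.973382, -0.406505); f=(2.350893, 0.050821) → (2.373034, -0.397865)
0.340000: (2.373034, -0.397865); f=(2.797681, -0.099726) → (2.848640, -0.414818)
(p(0.51), q(0.51)) ≈ (2.8486, -0.4148)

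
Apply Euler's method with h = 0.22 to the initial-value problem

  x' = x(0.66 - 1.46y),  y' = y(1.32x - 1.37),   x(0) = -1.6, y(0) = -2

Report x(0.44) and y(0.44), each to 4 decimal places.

Euler on (x,y): x_{n+1} = x_n + h·x', y_{n+1} = y_n + h·y'.
0.000000: (-1.600000, -2.000000); f=(-5.728000, 6.964000) → (-2.860160, -0.467920)
0.220000: (-2.860160, -0.467920); f=(-3.841662, 2.407641) → (-3.705326, 0.061761)
(x(0.44), y(0.44)) ≈ (-3.7053, 0.0618)

-3.7053, 0.0618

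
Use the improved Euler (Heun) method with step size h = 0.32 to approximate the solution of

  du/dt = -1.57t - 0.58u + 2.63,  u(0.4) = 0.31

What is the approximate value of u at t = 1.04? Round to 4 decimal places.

0.9858

Heun: k1 = f(t_n, u_n); k2 = f(t_n + h, u_n + h·k1); u_{n+1} = u_n + (h/2)·(k1 + k2).
t=0.400000, u=0.310000:
  k1 = f(0.400000, 0.310000) = 1.822200
  k2 = f(0.720000, 0.893104) = 0.981600
  u ← 0.310000 + (0.32/2)·(1.822200 + 0.981600) = 0.758608
t=0.720000, u=0.758608:
  k1 = f(0.720000, 0.758608) = 1.059607
  k2 = f(1.040000, 1.097682) = 0.360544
  u ← 0.758608 + (0.32/2)·(1.059607 + 0.360544) = 0.985832
u(1.04) ≈ 0.9858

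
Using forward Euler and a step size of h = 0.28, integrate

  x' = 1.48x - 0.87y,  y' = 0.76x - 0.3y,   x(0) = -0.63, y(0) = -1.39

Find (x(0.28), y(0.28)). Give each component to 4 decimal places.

-0.5525, -1.4073

Euler on (x,y): x_{n+1} = x_n + h·x', y_{n+1} = y_n + h·y'.
0.000000: (-0.630000, -1.390000); f=(0.276900, -0.061800) → (-0.552468, -1.407304)
(x(0.28), y(0.28)) ≈ (-0.5525, -1.4073)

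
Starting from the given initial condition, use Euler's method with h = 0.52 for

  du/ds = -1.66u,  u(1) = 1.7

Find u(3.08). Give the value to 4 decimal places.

Euler: u_{n+1} = u_n + h·f(s_n, u_n).
s=1.000000, u=1.700000: f=-2.822000 → u ← 1.700000 + 0.52·(-2.822000) = 0.232560
s=1.520000, u=0.232560: f=-0.386050 → u ← 0.232560 + 0.52·(-0.386050) = 0.031814
s=2.040000, u=0.031814: f=-0.052812 → u ← 0.031814 + 0.52·(-0.052812) = 0.004352
s=2.560000, u=0.004352: f=-0.007225 → u ← 0.004352 + 0.52·(-0.007225) = 0.000595
u(3.08) ≈ 0.0006

0.0006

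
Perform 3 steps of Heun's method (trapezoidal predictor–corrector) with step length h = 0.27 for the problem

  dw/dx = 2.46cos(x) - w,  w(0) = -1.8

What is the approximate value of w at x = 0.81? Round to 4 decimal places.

0.3543

Heun: k1 = f(x_n, w_n); k2 = f(x_n + h, w_n + h·k1); w_{n+1} = w_n + (h/2)·(k1 + k2).
x=0.000000, w=-1.800000:
  k1 = f(0.000000, -1.800000) = 4.260000
  k2 = f(0.270000, -0.649800) = 3.020676
  w ← -1.800000 + (0.27/2)·(4.260000 + 3.020676) = -0.817109
x=0.270000, w=-0.817109:
  k1 = f(0.270000, -0.817109) = 3.187985
  k2 = f(0.540000, 0.043647) = 2.066316
  w ← -0.817109 + (0.27/2)·(3.187985 + 2.066316) = -0.107778
x=0.540000, w=-0.107778:
  k1 = f(0.540000, -0.107778) = 2.217741
  k2 = f(0.810000, 0.491012) = 1.205154
  w ← -0.107778 + (0.27/2)·(2.217741 + 1.205154) = 0.354313
w(0.81) ≈ 0.3543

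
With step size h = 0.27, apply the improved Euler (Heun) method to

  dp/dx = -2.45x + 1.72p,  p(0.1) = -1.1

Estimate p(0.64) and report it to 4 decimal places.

-3.3786

Heun: k1 = f(x_n, p_n); k2 = f(x_n + h, p_n + h·k1); p_{n+1} = p_n + (h/2)·(k1 + k2).
x=0.100000, p=-1.100000:
  k1 = f(0.100000, -1.100000) = -2.137000
  k2 = f(0.370000, -1.676990) = -3.790923
  p ← -1.100000 + (0.27/2)·(-2.137000 + (-3.790923)) = -1.900270
x=0.370000, p=-1.900270:
  k1 = f(0.370000, -1.900270) = -4.174964
  k2 = f(0.640000, -3.027510) = -6.775317
  p ← -1.900270 + (0.27/2)·(-4.174964 + (-6.775317)) = -3.378557
p(0.64) ≈ -3.3786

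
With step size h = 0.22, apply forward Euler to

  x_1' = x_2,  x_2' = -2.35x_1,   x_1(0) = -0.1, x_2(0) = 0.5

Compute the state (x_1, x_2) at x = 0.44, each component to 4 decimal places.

Euler on (x_1,x_2): x_1_{n+1} = x_1_n + h·x_1', x_2_{n+1} = x_2_n + h·x_2'.
0.000000: (-0.100000, 0.500000); f=(0.500000, 0.235000) → (0.010000, 0.551700)
0.220000: (0.010000, 0.551700); f=(0.551700, -0.023500) → (0.131374, 0.546530)
(x_1(0.44), x_2(0.44)) ≈ (0.1314, 0.5465)

0.1314, 0.5465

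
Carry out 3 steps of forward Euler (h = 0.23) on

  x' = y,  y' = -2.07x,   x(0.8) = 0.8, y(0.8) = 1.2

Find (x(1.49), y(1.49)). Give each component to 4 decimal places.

1.3350, -0.2951

Euler on (x,y): x_{n+1} = x_n + h·x', y_{n+1} = y_n + h·y'.
0.800000: (0.800000, 1.200000); f=(1.200000, -1.656000) → (1.076000, 0.819120)
1.030000: (1.076000, 0.819120); f=(0.819120, -2.227320) → (1.264398, 0.306836)
1.260000: (1.264398, 0.306836); f=(0.306836, -2.617303) → (1.334970, -0.295143)
(x(1.49), y(1.49)) ≈ (1.3350, -0.2951)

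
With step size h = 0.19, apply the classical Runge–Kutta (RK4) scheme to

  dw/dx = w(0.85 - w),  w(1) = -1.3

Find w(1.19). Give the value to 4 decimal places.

RK4: k1 = f(x_n, w_n); k2 = f(x_n + h/2, w_n + (h/2)·k1); k3 = f(x_n + h/2, w_n + (h/2)·k2); k4 = f(x_n + h, w_n + h·k3); w_{n+1} = w_n + (h/6)·(k1 + 2k2 + 2k3 + k4).
x=1.000000, w=-1.300000:
  k1 = f(1.000000, -1.300000) = -2.795000
  k2 = f(1.095000, -1.565525) = -3.781565
  k3 = f(1.095000, -1.659249) = -4.163467
  k4 = f(1.190000, -2.091059) = -6.149927
  w ← -1.300000 + (0.19/6)·(k1 + 2k2 + 2k3 + k4) = -2.086441
w(1.19) ≈ -2.0864

-2.0864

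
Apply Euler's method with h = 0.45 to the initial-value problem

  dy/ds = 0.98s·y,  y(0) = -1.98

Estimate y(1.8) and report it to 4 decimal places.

Euler: y_{n+1} = y_n + h·f(s_n, y_n).
s=0.000000, y=-1.980000: f=0.000000 → y ← -1.980000 + 0.45·0.000000 = -1.980000
s=0.450000, y=-1.980000: f=-0.873180 → y ← -1.980000 + 0.45·(-0.873180) = -2.372931
s=0.900000, y=-2.372931: f=-2.092925 → y ← -2.372931 + 0.45·(-2.092925) = -3.314747
s=1.350000, y=-3.314747: f=-4.385411 → y ← -3.314747 + 0.45·(-4.385411) = -5.288182
y(1.8) ≈ -5.2882

-5.2882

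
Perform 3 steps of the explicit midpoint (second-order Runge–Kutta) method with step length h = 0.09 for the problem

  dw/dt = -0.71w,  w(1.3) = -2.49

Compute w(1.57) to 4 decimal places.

Midpoint: k1 = f(t_n, w_n); k2 = f(t_n + h/2, w_n + (h/2)·k1); w_{n+1} = w_n + h·k2.
t=1.300000, w=-2.490000:
  k1 = f(1.300000, -2.490000) = 1.767900
  k2 = f(1.345000, -2.410445) = 1.711416
  w ← -2.490000 + 0.09·1.711416 = -2.335973
t=1.390000, w=-2.335973:
  k1 = f(1.390000, -2.335973) = 1.658541
  k2 = f(1.435000, -2.261338) = 1.605550
  w ← -2.335973 + 0.09·1.605550 = -2.191473
t=1.480000, w=-2.191473:
  k1 = f(1.480000, -2.191473) = 1.555946
  k2 = f(1.525000, -2.121456) = 1.506233
  w ← -2.191473 + 0.09·1.506233 = -2.055912
w(1.57) ≈ -2.0559

-2.0559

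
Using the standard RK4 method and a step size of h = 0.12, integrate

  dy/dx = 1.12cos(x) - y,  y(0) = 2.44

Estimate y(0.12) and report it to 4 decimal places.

RK4: k1 = f(x_n, y_n); k2 = f(x_n + h/2, y_n + (h/2)·k1); k3 = f(x_n + h/2, y_n + (h/2)·k2); k4 = f(x_n + h, y_n + h·k3); y_{n+1} = y_n + (h/6)·(k1 + 2k2 + 2k3 + k4).
x=0.000000, y=2.440000:
  k1 = f(0.000000, 2.440000) = -1.320000
  k2 = f(0.060000, 2.360800) = -1.242815
  k3 = f(0.060000, 2.365431) = -1.247446
  k4 = f(0.120000, 2.290306) = -1.178361
  y ← 2.440000 + (0.12/6)·(k1 + 2k2 + 2k3 + k4) = 2.290422
y(0.12) ≈ 2.2904

2.2904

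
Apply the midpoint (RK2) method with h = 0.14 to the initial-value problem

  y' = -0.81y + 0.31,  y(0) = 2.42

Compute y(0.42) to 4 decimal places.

1.8337

Midpoint: k1 = f(x_n, y_n); k2 = f(x_n + h/2, y_n + (h/2)·k1); y_{n+1} = y_n + h·k2.
x=0.000000, y=2.420000:
  k1 = f(0.000000, 2.420000) = -1.650200
  k2 = f(0.070000, 2.304486) = -1.556634
  y ← 2.420000 + 0.14·(-1.556634) = 2.202071
x=0.140000, y=2.202071:
  k1 = f(0.140000, 2.202071) = -1.473678
  k2 = f(0.210000, 2.098914) = -1.390120
  y ← 2.202071 + 0.14·(-1.390120) = 2.007454
x=0.280000, y=2.007454:
  k1 = f(0.280000, 2.007454) = -1.316038
  k2 = f(0.350000, 1.915332) = -1.241419
  y ← 2.007454 + 0.14·(-1.241419) = 1.833656
y(0.42) ≈ 1.8337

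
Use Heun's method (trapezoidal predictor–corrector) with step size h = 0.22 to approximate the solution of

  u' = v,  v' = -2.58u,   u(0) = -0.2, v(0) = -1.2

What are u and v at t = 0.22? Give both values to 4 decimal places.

-0.4515, -1.0116

Heun on (u,v): k1 = f(t_n, state_n); k2 = f(t_n + h, state_n + h·k1); state_{n+1} = state_n + (h/2)·(k1 + k2).
0.000000: (-0.200000, -1.200000)
  k1 = (-1.200000, 0.516000)
  predictor → (-0.464000, -1.086480)
  k2 = (-1.086480, 1.197120)
  → (-0.451513, -1.011557)
(u(0.22), v(0.22)) ≈ (-0.4515, -1.0116)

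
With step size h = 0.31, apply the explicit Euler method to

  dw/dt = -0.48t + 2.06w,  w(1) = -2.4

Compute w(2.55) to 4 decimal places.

-31.7330

Euler: w_{n+1} = w_n + h·f(t_n, w_n).
t=1.000000, w=-2.400000: f=-5.424000 → w ← -2.400000 + 0.31·(-5.424000) = -4.081440
t=1.310000, w=-4.081440: f=-9.036566 → w ← -4.081440 + 0.31·(-9.036566) = -6.882776
t=1.620000, w=-6.882776: f=-14.956118 → w ← -6.882776 + 0.31·(-14.956118) = -11.519172
t=1.930000, w=-11.519172: f=-24.655894 → w ← -11.519172 + 0.31·(-24.655894) = -19.162499
t=2.240000, w=-19.162499: f=-40.549949 → w ← -19.162499 + 0.31·(-40.549949) = -31.732983
w(2.55) ≈ -31.7330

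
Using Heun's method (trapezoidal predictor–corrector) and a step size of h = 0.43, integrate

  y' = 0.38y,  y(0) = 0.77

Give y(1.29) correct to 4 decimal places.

Heun: k1 = f(s_n, y_n); k2 = f(s_n + h, y_n + h·k1); y_{n+1} = y_n + (h/2)·(k1 + k2).
s=0.000000, y=0.770000:
  k1 = f(0.000000, 0.770000) = 0.292600
  k2 = f(0.430000, 0.895818) = 0.340411
  y ← 0.770000 + (0.43/2)·(0.292600 + 0.340411) = 0.906097
s=0.430000, y=0.906097:
  k1 = f(0.430000, 0.906097) = 0.344317
  k2 = f(0.860000, 1.054154) = 0.400578
  y ← 0.906097 + (0.43/2)·(0.344317 + 0.400578) = 1.066250
s=0.860000, y=1.066250:
  k1 = f(0.860000, 1.066250) = 0.405175
  k2 = f(1.290000, 1.240475) = 0.471381
  y ← 1.066250 + (0.43/2)·(0.405175 + 0.471381) = 1.254709
y(1.29) ≈ 1.2547

1.2547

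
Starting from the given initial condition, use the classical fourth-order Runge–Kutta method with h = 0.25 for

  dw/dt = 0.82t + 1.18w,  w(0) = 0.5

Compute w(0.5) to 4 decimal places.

RK4: k1 = f(t_n, w_n); k2 = f(t_n + h/2, w_n + (h/2)·k1); k3 = f(t_n + h/2, w_n + (h/2)·k2); k4 = f(t_n + h, w_n + h·k3); w_{n+1} = w_n + (h/6)·(k1 + 2k2 + 2k3 + k4).
t=0.000000, w=0.500000:
  k1 = f(0.000000, 0.500000) = 0.590000
  k2 = f(0.125000, 0.573750) = 0.779525
  k3 = f(0.125000, 0.597441) = 0.807480
  k4 = f(0.250000, 0.701870) = 1.033207
  w ← 0.500000 + (0.25/6)·(k1 + 2k2 + 2k3 + k4) = 0.699884
t=0.250000, w=0.699884:
  k1 = f(0.250000, 0.699884) = 1.030863
  k2 = f(0.375000, 0.828742) = 1.285415
  k3 = f(0.375000, 0.860561) = 1.322962
  k4 = f(0.500000, 1.030624) = 1.626137
  w ← 0.699884 + (0.25/6)·(k1 + 2k2 + 2k3 + k4) = 1.027957
w(0.5) ≈ 1.0280

1.0280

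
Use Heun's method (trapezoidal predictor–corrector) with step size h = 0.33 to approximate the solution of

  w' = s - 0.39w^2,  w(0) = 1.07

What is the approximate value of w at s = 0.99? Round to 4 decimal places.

1.1576

Heun: k1 = f(s_n, w_n); k2 = f(s_n + h, w_n + h·k1); w_{n+1} = w_n + (h/2)·(k1 + k2).
s=0.000000, w=1.070000:
  k1 = f(0.000000, 1.070000) = -0.446511
  k2 = f(0.330000, 0.922651) = -0.002001
  w ← 1.070000 + (0.33/2)·(-0.446511 + (-0.002001)) = 0.995995
s=0.330000, w=0.995995:
  k1 = f(0.330000, 0.995995) = -0.056883
  k2 = f(0.660000, 0.977224) = 0.287563
  w ← 0.995995 + (0.33/2)·(-0.056883 + 0.287563) = 1.034058
s=0.660000, w=1.034058:
  k1 = f(0.660000, 1.034058) = 0.242983
  k2 = f(0.990000, 1.114242) = 0.505801
  w ← 1.034058 + (0.33/2)·(0.242983 + 0.505801) = 1.157607
w(0.99) ≈ 1.1576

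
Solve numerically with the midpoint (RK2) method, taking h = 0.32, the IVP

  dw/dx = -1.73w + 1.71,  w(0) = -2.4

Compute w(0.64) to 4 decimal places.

-0.2299

Midpoint: k1 = f(x_n, w_n); k2 = f(x_n + h/2, w_n + (h/2)·k1); w_{n+1} = w_n + h·k2.
x=0.000000, w=-2.400000:
  k1 = f(0.000000, -2.400000) = 5.862000
  k2 = f(0.160000, -1.462080) = 4.239398
  w ← -2.400000 + 0.32·4.239398 = -1.043393
x=0.320000, w=-1.043393:
  k1 = f(0.320000, -1.043393) = 3.515069
  k2 = f(0.480000, -0.480981) = 2.542098
  w ← -1.043393 + 0.32·2.542098 = -0.229921
w(0.64) ≈ -0.2299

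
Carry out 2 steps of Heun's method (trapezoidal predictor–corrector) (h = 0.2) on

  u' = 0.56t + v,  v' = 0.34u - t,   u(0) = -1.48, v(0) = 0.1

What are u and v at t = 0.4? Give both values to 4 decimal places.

-1.4432, -0.1785

Heun on (u,v): k1 = f(t_n, state_n); k2 = f(t_n + h, state_n + h·k1); state_{n+1} = state_n + (h/2)·(k1 + k2).
0.000000: (-1.480000, 0.100000)
  k1 = (0.100000, -0.503200)
  predictor → (-1.460000, -0.000640)
  k2 = (0.111360, -0.696400)
  → (-1.458864, -0.019960)
0.200000: (-1.458864, -0.019960)
  k1 = (0.092040, -0.696014)
  predictor → (-1.440456, -0.159163)
  k2 = (0.064837, -0.889755)
  → (-1.443176, -0.178537)
(u(0.4), v(0.4)) ≈ (-1.4432, -0.1785)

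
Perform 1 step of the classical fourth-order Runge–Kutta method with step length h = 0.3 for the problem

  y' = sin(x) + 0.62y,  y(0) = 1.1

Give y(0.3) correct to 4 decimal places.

RK4: k1 = f(x_n, y_n); k2 = f(x_n + h/2, y_n + (h/2)·k1); k3 = f(x_n + h/2, y_n + (h/2)·k2); k4 = f(x_n + h, y_n + h·k3); y_{n+1} = y_n + (h/6)·(k1 + 2k2 + 2k3 + k4).
x=0.000000, y=1.100000:
  k1 = f(0.000000, 1.100000) = 0.682000
  k2 = f(0.150000, 1.202300) = 0.894864
  k3 = f(0.150000, 1.234230) = 0.914660
  k4 = f(0.300000, 1.374398) = 1.147647
  y ← 1.100000 + (0.3/6)·(k1 + 2k2 + 2k3 + k4) = 1.372435
y(0.3) ≈ 1.3724

1.3724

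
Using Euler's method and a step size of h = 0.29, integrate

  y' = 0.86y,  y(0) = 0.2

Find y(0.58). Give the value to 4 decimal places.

Euler: y_{n+1} = y_n + h·f(x_n, y_n).
x=0.000000, y=0.200000: f=0.172000 → y ← 0.200000 + 0.29·0.172000 = 0.249880
x=0.290000, y=0.249880: f=0.214897 → y ← 0.249880 + 0.29·0.214897 = 0.312200
y(0.58) ≈ 0.3122

0.3122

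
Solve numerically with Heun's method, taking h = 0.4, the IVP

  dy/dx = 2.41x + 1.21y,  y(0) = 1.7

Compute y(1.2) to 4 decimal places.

Heun: k1 = f(x_n, y_n); k2 = f(x_n + h, y_n + h·k1); y_{n+1} = y_n + (h/2)·(k1 + k2).
x=0.000000, y=1.700000:
  k1 = f(0.000000, 1.700000) = 2.057000
  k2 = f(0.400000, 2.522800) = 4.016588
  y ← 1.700000 + (0.4/2)·(2.057000 + 4.016588) = 2.914718
x=0.400000, y=2.914718:
  k1 = f(0.400000, 2.914718) = 4.490808
  k2 = f(0.800000, 4.711041) = 7.628360
  y ← 2.914718 + (0.4/2)·(4.490808 + 7.628360) = 5.338551
x=0.800000, y=5.338551:
  k1 = f(0.800000, 5.338551) = 8.387647
  k2 = f(1.200000, 8.693610) = 13.411268
  y ← 5.338551 + (0.4/2)·(8.387647 + 13.411268) = 9.698334
y(1.2) ≈ 9.6983

9.6983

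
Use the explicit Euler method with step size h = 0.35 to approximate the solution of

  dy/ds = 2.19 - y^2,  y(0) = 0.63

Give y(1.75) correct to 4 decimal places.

1.4799

Euler: y_{n+1} = y_n + h·f(s_n, y_n).
s=0.000000, y=0.630000: f=1.793100 → y ← 0.630000 + 0.35·1.793100 = 1.257585
s=0.350000, y=1.257585: f=0.608480 → y ← 1.257585 + 0.35·0.608480 = 1.470553
s=0.700000, y=1.470553: f=0.027474 → y ← 1.470553 + 0.35·0.027474 = 1.480169
s=1.050000, y=1.480169: f=-0.000900 → y ← 1.480169 + 0.35·(-0.000900) = 1.479854
s=1.400000, y=1.479854: f=0.000032 → y ← 1.479854 + 0.35·0.000032 = 1.479865
y(1.75) ≈ 1.4799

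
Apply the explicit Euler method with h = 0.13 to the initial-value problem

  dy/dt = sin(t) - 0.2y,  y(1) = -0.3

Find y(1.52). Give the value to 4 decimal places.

0.1911

Euler: y_{n+1} = y_n + h·f(t_n, y_n).
t=1.000000, y=-0.300000: f=0.901471 → y ← -0.300000 + 0.13·0.901471 = -0.182809
t=1.130000, y=-0.182809: f=0.940974 → y ← -0.182809 + 0.13·0.940974 = -0.060482
t=1.260000, y=-0.060482: f=0.964187 → y ← -0.060482 + 0.13·0.964187 = 0.064862
t=1.390000, y=0.064862: f=0.970728 → y ← 0.064862 + 0.13·0.970728 = 0.191057
y(1.52) ≈ 0.1911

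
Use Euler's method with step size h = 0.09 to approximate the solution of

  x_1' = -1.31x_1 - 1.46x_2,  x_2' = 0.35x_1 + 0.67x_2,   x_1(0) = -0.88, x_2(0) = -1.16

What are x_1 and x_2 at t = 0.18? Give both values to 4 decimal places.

-0.3850, -1.3532

Euler on (x_1,x_2): x_1_{n+1} = x_1_n + h·x_1', x_2_{n+1} = x_2_n + h·x_2'.
0.000000: (-0.880000, -1.160000); f=(2.846400, -1.085200) → (-0.623824, -1.257668)
0.090000: (-0.623824, -1.257668); f=(2.653405, -1.060976) → (-0.385018, -1.353156)
(x_1(0.18), x_2(0.18)) ≈ (-0.3850, -1.3532)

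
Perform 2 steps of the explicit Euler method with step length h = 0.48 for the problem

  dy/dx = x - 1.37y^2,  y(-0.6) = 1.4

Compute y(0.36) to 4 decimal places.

Euler: y_{n+1} = y_n + h·f(x_n, y_n).
x=-0.600000, y=1.400000: f=-3.285200 → y ← 1.400000 + 0.48·(-3.285200) = -0.176896
x=-0.120000, y=-0.176896: f=-0.162870 → y ← -0.176896 + 0.48·(-0.162870) = -0.255074
y(0.36) ≈ -0.2551

-0.2551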